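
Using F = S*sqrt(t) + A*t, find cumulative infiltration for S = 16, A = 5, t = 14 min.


F = S*sqrt(t) + A*t
F = 16*sqrt(14) + 5*14
F = 16*3.741657 + 70

129.8665 mm


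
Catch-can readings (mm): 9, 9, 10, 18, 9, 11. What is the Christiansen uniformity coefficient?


mean = 11.000000 mm
MAD = 2.333333 mm
CU = (1 - 2.333333/11.000000)*100

78.7879 %


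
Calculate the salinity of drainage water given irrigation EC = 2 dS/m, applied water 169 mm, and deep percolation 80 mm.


EC_dw = EC_iw * D_iw / D_dw
EC_dw = 2 * 169 / 80
EC_dw = 338 / 80

4.2250 dS/m


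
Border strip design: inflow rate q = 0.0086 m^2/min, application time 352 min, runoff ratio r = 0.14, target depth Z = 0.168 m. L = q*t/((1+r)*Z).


L = q*t/((1+r)*Z)
L = 0.0086*352/((1+0.14)*0.168)
L = 3.0272/0.19152

15.8062 m


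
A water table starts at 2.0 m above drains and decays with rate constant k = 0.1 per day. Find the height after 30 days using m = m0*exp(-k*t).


m = m0 * exp(-k*t)
m = 2.0 * exp(-0.1 * 30)
m = 2.0 * exp(-3.0000)

0.0996 m


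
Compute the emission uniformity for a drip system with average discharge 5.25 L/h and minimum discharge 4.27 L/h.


EU = (q_min/q_avg)*100 = (4.27/5.25)*100 = 81.3333%

81.3333 %


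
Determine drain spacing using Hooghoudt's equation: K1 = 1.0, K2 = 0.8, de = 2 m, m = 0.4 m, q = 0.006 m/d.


S^2 = 8*K2*de*m/q + 4*K1*m^2/q
S^2 = 8*0.8*2*0.4/0.006 + 4*1.0*0.4^2/0.006
S = sqrt(960.0000)

30.9839 m


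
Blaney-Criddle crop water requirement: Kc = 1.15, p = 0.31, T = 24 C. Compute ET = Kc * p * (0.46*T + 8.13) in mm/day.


ET = Kc * p * (0.46*T + 8.13)
ET = 1.15 * 0.31 * (0.46*24 + 8.13)
ET = 1.15 * 0.31 * 19.1700

6.8341 mm/day


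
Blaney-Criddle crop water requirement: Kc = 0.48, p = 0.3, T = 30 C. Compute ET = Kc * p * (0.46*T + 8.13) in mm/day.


ET = Kc * p * (0.46*T + 8.13)
ET = 0.48 * 0.3 * (0.46*30 + 8.13)
ET = 0.48 * 0.3 * 21.9300

3.1579 mm/day


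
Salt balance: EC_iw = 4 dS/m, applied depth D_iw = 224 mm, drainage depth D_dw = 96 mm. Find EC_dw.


EC_dw = EC_iw * D_iw / D_dw
EC_dw = 4 * 224 / 96
EC_dw = 896 / 96

9.3333 dS/m


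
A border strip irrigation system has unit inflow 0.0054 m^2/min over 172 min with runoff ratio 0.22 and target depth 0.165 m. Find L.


L = q*t/((1+r)*Z)
L = 0.0054*172/((1+0.22)*0.165)
L = 0.9288/0.2013

4.6140 m


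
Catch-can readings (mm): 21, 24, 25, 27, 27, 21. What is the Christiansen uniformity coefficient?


mean = 24.166667 mm
MAD = 2.166667 mm
CU = (1 - 2.166667/24.166667)*100

91.0345 %


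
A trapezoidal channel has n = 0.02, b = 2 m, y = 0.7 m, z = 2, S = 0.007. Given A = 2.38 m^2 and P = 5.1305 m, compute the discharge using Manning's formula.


R = A/P = 2.38/5.1305 = 0.463892
Q = (1/0.02) * 2.38 * 0.463892^(2/3) * 0.007^0.5

5.9663 m^3/s


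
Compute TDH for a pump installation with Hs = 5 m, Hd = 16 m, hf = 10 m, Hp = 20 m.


TDH = Hs + Hd + hf + Hp = 5 + 16 + 10 + 20 = 51

51 m


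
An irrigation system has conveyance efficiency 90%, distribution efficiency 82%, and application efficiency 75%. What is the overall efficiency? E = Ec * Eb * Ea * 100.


Ec = 0.9, Eb = 0.82, Ea = 0.75
E = 0.9 * 0.82 * 0.75 * 100 = 55.3500%

55.3500 %


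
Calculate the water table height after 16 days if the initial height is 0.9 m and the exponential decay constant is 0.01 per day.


m = m0 * exp(-k*t)
m = 0.9 * exp(-0.01 * 16)
m = 0.9 * exp(-0.1600)

0.7669 m


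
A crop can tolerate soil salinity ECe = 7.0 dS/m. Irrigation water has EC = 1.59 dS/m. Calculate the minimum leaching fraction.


LR = ECiw / (5*ECe - ECiw)
LR = 1.59 / (5*7.0 - 1.59)
LR = 1.59 / 33.4100

0.0476


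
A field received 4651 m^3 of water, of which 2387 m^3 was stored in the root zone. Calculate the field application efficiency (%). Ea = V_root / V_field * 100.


Ea = V_root / V_field * 100 = 2387 / 4651 * 100 = 51.3223%

51.3223 %


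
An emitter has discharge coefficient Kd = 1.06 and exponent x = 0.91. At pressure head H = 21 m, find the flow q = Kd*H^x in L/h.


q = Kd * H^x = 1.06 * 21^0.91 = 1.06 * 15.966862

16.9249 L/h


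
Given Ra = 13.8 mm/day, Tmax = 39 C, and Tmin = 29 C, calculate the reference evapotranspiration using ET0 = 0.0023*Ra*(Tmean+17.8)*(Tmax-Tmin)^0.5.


Tmean = (Tmax + Tmin)/2 = (39 + 29)/2 = 34.0
ET0 = 0.0023 * 13.8 * (34.0 + 17.8) * sqrt(39 - 29)
ET0 = 0.0023 * 13.8 * 51.8 * 3.162278

5.1992 mm/day


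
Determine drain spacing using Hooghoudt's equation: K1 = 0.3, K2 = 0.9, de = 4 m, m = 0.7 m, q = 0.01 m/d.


S^2 = 8*K2*de*m/q + 4*K1*m^2/q
S^2 = 8*0.9*4*0.7/0.01 + 4*0.3*0.7^2/0.01
S = sqrt(2074.8000)

45.5500 m


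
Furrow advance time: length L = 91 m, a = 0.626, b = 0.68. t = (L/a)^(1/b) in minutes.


t = (L/a)^(1/b)
t = (91/0.626)^(1/0.68)
t = 145.367412^(1/0.68)

1513.9050 min


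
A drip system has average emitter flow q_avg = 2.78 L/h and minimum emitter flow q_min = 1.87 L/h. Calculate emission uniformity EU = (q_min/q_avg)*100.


EU = (q_min/q_avg)*100 = (1.87/2.78)*100 = 67.2662%

67.2662 %


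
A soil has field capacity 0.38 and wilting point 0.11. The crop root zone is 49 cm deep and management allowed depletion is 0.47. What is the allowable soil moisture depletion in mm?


SMD = (FC - PWP) * d * MAD * 10
SMD = (0.38 - 0.11) * 49 * 0.47 * 10
SMD = 0.2700 * 49 * 0.47 * 10

62.1810 mm


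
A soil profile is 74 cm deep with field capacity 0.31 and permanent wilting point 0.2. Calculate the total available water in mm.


AWC = (FC - PWP) * d * 10
AWC = (0.31 - 0.2) * 74 * 10
AWC = 0.1100 * 74 * 10

81.4000 mm


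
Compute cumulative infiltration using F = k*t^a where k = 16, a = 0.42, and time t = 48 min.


F = k * t^a = 16 * 48^0.42
F = 16 * 5.083014

81.3282 mm


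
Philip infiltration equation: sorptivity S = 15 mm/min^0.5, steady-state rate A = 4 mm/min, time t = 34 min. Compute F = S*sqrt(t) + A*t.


F = S*sqrt(t) + A*t
F = 15*sqrt(34) + 4*34
F = 15*5.830952 + 136

223.4643 mm


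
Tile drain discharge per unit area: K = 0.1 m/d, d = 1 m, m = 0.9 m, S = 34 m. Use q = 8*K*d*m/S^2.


q = 8*K*d*m/S^2
q = 8*0.1*1*0.9/34^2
q = 0.7200 / 1156

6.2284e-04 m/d


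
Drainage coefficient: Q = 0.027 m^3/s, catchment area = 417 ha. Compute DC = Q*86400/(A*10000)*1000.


DC = Q * 86400 / (A * 10000) * 1000
DC = 0.027 * 86400 / (417 * 10000) * 1000
DC = 2332800.0000 / 4170000

0.5594 mm/day


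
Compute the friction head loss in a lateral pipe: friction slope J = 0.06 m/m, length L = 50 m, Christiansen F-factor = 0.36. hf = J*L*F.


hf = J * L * F = 0.06 * 50 * 0.36 = 1.0800 m

1.0800 m


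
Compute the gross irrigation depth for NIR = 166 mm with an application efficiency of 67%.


Ea = 67% = 0.67
GID = NIR / Ea = 166 / 0.67 = 247.7612 mm

247.7612 mm


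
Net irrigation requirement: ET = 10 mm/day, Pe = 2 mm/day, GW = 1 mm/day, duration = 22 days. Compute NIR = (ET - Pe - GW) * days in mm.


Daily deficit = ET - Pe - GW = 10 - 2 - 1 = 7 mm/day
NIR = 7 * 22 = 154 mm

154.0000 mm


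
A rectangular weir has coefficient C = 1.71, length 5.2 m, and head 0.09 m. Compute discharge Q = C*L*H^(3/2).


Q = C * L * H^(3/2) = 1.71 * 5.2 * 0.09^1.5 = 1.71 * 5.2 * 0.027000

0.2401 m^3/s


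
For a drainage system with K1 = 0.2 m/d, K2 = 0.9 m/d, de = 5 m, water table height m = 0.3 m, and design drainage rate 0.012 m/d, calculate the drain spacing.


S^2 = 8*K2*de*m/q + 4*K1*m^2/q
S^2 = 8*0.9*5*0.3/0.012 + 4*0.2*0.3^2/0.012
S = sqrt(906.0000)

30.0998 m


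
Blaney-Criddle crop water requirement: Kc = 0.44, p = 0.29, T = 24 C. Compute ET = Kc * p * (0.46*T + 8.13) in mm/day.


ET = Kc * p * (0.46*T + 8.13)
ET = 0.44 * 0.29 * (0.46*24 + 8.13)
ET = 0.44 * 0.29 * 19.1700

2.4461 mm/day


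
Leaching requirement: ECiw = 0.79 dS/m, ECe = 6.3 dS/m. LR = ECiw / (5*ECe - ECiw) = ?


LR = ECiw / (5*ECe - ECiw)
LR = 0.79 / (5*6.3 - 0.79)
LR = 0.79 / 30.7100

0.0257


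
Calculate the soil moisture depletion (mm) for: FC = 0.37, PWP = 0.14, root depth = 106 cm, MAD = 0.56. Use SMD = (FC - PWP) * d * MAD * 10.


SMD = (FC - PWP) * d * MAD * 10
SMD = (0.37 - 0.14) * 106 * 0.56 * 10
SMD = 0.2300 * 106 * 0.56 * 10

136.5280 mm


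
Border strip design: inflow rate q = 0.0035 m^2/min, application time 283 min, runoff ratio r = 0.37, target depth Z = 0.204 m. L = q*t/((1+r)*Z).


L = q*t/((1+r)*Z)
L = 0.0035*283/((1+0.37)*0.204)
L = 0.9905/0.27948

3.5441 m


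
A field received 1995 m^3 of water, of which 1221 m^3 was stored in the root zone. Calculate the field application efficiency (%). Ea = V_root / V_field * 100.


Ea = V_root / V_field * 100 = 1221 / 1995 * 100 = 61.2030%

61.2030 %


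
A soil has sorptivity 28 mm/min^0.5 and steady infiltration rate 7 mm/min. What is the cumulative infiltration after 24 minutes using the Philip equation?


F = S*sqrt(t) + A*t
F = 28*sqrt(24) + 7*24
F = 28*4.898979 + 168

305.1714 mm


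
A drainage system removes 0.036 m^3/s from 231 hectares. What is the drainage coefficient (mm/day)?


DC = Q * 86400 / (A * 10000) * 1000
DC = 0.036 * 86400 / (231 * 10000) * 1000
DC = 3110400.0000 / 2310000

1.3465 mm/day


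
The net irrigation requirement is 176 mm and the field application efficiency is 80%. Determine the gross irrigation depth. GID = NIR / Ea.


Ea = 80% = 0.8
GID = NIR / Ea = 176 / 0.8 = 220.0000 mm

220.0000 mm


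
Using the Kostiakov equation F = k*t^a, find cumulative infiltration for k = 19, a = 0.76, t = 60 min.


F = k * t^a = 19 * 60^0.76
F = 19 * 22.459235

426.7255 mm


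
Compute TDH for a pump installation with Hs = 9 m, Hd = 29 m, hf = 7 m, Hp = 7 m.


TDH = Hs + Hd + hf + Hp = 9 + 29 + 7 + 7 = 52

52 m


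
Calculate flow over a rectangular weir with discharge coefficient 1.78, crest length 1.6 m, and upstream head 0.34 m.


Q = C * L * H^(3/2) = 1.78 * 1.6 * 0.34^1.5 = 1.78 * 1.6 * 0.198252

0.5646 m^3/s


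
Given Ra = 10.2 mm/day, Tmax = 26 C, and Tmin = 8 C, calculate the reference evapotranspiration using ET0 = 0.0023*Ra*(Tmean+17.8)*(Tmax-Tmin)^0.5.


Tmean = (Tmax + Tmin)/2 = (26 + 8)/2 = 17.0
ET0 = 0.0023 * 10.2 * (17.0 + 17.8) * sqrt(26 - 8)
ET0 = 0.0023 * 10.2 * 34.8 * 4.242641

3.4637 mm/day


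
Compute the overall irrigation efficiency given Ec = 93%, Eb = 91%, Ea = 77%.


Ec = 0.93, Eb = 0.91, Ea = 0.77
E = 0.93 * 0.91 * 0.77 * 100 = 65.1651%

65.1651 %


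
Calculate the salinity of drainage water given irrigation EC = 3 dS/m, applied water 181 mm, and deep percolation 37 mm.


EC_dw = EC_iw * D_iw / D_dw
EC_dw = 3 * 181 / 37
EC_dw = 543 / 37

14.6757 dS/m


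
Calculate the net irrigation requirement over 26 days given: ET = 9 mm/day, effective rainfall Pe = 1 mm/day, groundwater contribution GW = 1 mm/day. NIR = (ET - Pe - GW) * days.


Daily deficit = ET - Pe - GW = 9 - 1 - 1 = 7 mm/day
NIR = 7 * 26 = 182 mm

182.0000 mm


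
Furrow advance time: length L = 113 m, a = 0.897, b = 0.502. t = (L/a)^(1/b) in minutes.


t = (L/a)^(1/b)
t = (113/0.897)^(1/0.502)
t = 125.975474^(1/0.502)

15269.9163 min


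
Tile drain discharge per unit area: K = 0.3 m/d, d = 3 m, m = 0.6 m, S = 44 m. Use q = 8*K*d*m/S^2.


q = 8*K*d*m/S^2
q = 8*0.3*3*0.6/44^2
q = 4.3200 / 1936

0.0022 m/d


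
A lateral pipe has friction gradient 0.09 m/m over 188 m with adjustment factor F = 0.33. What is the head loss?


hf = J * L * F = 0.09 * 188 * 0.33 = 5.5836 m

5.5836 m


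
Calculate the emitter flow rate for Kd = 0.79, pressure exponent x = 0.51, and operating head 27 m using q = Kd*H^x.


q = Kd * H^x = 0.79 * 27^0.51 = 0.79 * 5.370263

4.2425 L/h


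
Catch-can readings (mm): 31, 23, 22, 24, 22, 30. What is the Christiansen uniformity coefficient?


mean = 25.333333 mm
MAD = 3.444444 mm
CU = (1 - 3.444444/25.333333)*100

86.4035 %


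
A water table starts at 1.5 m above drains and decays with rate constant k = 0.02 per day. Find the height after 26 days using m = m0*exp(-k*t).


m = m0 * exp(-k*t)
m = 1.5 * exp(-0.02 * 26)
m = 1.5 * exp(-0.5200)

0.8918 m


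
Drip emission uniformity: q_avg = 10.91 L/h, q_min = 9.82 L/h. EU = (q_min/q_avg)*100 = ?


EU = (q_min/q_avg)*100 = (9.82/10.91)*100 = 90.0092%

90.0092 %


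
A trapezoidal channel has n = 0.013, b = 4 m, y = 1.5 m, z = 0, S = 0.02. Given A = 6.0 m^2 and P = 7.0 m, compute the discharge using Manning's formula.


R = A/P = 6.0/7.0 = 0.857143
Q = (1/0.013) * 6.0 * 0.857143^(2/3) * 0.02^0.5

58.8968 m^3/s


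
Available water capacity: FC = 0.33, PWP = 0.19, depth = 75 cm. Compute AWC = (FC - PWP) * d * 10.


AWC = (FC - PWP) * d * 10
AWC = (0.33 - 0.19) * 75 * 10
AWC = 0.1400 * 75 * 10

105.0000 mm


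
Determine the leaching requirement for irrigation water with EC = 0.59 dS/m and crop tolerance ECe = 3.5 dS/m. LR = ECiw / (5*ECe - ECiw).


LR = ECiw / (5*ECe - ECiw)
LR = 0.59 / (5*3.5 - 0.59)
LR = 0.59 / 16.9100

0.0349


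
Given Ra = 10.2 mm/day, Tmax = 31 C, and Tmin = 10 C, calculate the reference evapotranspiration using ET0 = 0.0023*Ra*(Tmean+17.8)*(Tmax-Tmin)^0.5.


Tmean = (Tmax + Tmin)/2 = (31 + 10)/2 = 20.5
ET0 = 0.0023 * 10.2 * (20.5 + 17.8) * sqrt(31 - 10)
ET0 = 0.0023 * 10.2 * 38.3 * 4.582576

4.1175 mm/day


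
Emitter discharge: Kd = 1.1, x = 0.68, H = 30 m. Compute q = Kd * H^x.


q = Kd * H^x = 1.1 * 30^0.68 = 1.1 * 10.102816

11.1131 L/h


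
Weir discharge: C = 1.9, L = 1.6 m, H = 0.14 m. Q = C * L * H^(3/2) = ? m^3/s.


Q = C * L * H^(3/2) = 1.9 * 1.6 * 0.14^1.5 = 1.9 * 1.6 * 0.052383

0.1592 m^3/s


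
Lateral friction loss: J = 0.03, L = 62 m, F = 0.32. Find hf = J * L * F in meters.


hf = J * L * F = 0.03 * 62 * 0.32 = 0.5952 m

0.5952 m


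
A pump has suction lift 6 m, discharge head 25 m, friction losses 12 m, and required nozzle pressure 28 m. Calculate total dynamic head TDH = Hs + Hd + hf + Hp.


TDH = Hs + Hd + hf + Hp = 6 + 25 + 12 + 28 = 71

71 m


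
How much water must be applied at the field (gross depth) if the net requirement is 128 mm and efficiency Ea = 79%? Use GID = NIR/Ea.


Ea = 79% = 0.79
GID = NIR / Ea = 128 / 0.79 = 162.0253 mm

162.0253 mm


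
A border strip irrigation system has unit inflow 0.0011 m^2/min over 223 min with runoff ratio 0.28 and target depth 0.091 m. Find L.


L = q*t/((1+r)*Z)
L = 0.0011*223/((1+0.28)*0.091)
L = 0.2453/0.11648

2.1059 m


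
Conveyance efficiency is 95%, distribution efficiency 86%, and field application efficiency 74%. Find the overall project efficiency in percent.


Ec = 0.95, Eb = 0.86, Ea = 0.74
E = 0.95 * 0.86 * 0.74 * 100 = 60.4580%

60.4580 %


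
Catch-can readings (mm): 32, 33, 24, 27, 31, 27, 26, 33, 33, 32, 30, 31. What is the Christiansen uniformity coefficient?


mean = 29.916667 mm
MAD = 2.611111 mm
CU = (1 - 2.611111/29.916667)*100

91.2721 %


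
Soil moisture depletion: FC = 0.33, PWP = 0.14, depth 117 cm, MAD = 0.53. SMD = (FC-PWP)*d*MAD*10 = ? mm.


SMD = (FC - PWP) * d * MAD * 10
SMD = (0.33 - 0.14) * 117 * 0.53 * 10
SMD = 0.1900 * 117 * 0.53 * 10

117.8190 mm


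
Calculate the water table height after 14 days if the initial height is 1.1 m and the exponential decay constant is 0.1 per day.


m = m0 * exp(-k*t)
m = 1.1 * exp(-0.1 * 14)
m = 1.1 * exp(-1.4000)

0.2713 m


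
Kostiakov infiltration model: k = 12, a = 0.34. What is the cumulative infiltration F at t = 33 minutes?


F = k * t^a = 12 * 33^0.34
F = 12 * 3.283180

39.3982 mm


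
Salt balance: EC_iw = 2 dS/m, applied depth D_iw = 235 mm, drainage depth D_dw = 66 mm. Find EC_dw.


EC_dw = EC_iw * D_iw / D_dw
EC_dw = 2 * 235 / 66
EC_dw = 470 / 66

7.1212 dS/m


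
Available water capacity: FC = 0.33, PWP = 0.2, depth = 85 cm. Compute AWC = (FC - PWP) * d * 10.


AWC = (FC - PWP) * d * 10
AWC = (0.33 - 0.2) * 85 * 10
AWC = 0.1300 * 85 * 10

110.5000 mm


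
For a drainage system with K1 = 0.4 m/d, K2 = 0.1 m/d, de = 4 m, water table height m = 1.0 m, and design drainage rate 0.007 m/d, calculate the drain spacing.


S^2 = 8*K2*de*m/q + 4*K1*m^2/q
S^2 = 8*0.1*4*1.0/0.007 + 4*0.4*1.0^2/0.007
S = sqrt(685.7143)

26.1861 m


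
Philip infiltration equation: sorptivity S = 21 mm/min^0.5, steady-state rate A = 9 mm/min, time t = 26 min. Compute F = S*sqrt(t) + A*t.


F = S*sqrt(t) + A*t
F = 21*sqrt(26) + 9*26
F = 21*5.099020 + 234

341.0794 mm


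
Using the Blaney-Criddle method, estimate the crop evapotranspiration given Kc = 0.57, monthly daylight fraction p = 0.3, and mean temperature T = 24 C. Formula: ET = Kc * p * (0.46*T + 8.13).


ET = Kc * p * (0.46*T + 8.13)
ET = 0.57 * 0.3 * (0.46*24 + 8.13)
ET = 0.57 * 0.3 * 19.1700

3.2781 mm/day


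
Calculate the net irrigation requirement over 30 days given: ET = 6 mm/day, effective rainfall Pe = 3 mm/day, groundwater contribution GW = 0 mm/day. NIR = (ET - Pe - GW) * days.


Daily deficit = ET - Pe - GW = 6 - 3 - 0 = 3 mm/day
NIR = 3 * 30 = 90 mm

90.0000 mm


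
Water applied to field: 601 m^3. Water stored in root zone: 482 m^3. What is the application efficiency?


Ea = V_root / V_field * 100 = 482 / 601 * 100 = 80.1997%

80.1997 %


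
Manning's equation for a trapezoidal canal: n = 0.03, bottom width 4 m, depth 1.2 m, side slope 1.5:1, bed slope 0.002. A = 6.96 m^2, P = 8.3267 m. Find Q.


R = A/P = 6.96/8.3267 = 0.835865
Q = (1/0.03) * 6.96 * 0.835865^(2/3) * 0.002^0.5

9.2065 m^3/s


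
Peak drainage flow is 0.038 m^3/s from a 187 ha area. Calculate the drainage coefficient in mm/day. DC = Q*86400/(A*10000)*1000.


DC = Q * 86400 / (A * 10000) * 1000
DC = 0.038 * 86400 / (187 * 10000) * 1000
DC = 3283200.0000 / 1870000

1.7557 mm/day


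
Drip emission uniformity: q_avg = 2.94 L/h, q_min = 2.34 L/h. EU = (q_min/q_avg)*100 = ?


EU = (q_min/q_avg)*100 = (2.34/2.94)*100 = 79.5918%

79.5918 %


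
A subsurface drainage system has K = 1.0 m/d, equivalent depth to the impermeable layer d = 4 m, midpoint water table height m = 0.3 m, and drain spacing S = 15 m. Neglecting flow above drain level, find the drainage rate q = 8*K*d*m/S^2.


q = 8*K*d*m/S^2
q = 8*1.0*4*0.3/15^2
q = 9.6000 / 225

0.0427 m/d


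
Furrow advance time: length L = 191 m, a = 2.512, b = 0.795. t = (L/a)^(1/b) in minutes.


t = (L/a)^(1/b)
t = (191/2.512)^(1/0.795)
t = 76.035032^(1/0.795)

232.3031 min


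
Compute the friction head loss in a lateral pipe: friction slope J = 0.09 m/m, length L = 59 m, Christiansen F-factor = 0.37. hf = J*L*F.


hf = J * L * F = 0.09 * 59 * 0.37 = 1.9647 m

1.9647 m


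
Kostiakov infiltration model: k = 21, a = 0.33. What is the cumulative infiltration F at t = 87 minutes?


F = k * t^a = 21 * 87^0.33
F = 21 * 4.365574

91.6771 mm


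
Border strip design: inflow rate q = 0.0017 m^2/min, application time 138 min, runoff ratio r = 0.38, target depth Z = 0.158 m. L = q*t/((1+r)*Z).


L = q*t/((1+r)*Z)
L = 0.0017*138/((1+0.38)*0.158)
L = 0.2346/0.21804

1.0759 m


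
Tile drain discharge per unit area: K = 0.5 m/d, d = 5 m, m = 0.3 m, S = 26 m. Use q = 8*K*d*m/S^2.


q = 8*K*d*m/S^2
q = 8*0.5*5*0.3/26^2
q = 6.0000 / 676

0.0089 m/d


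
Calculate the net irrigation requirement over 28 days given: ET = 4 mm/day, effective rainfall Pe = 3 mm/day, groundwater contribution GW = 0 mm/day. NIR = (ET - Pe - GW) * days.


Daily deficit = ET - Pe - GW = 4 - 3 - 0 = 1 mm/day
NIR = 1 * 28 = 28 mm

28.0000 mm


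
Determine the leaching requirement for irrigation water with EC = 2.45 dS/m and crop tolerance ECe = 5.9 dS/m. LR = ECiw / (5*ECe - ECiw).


LR = ECiw / (5*ECe - ECiw)
LR = 2.45 / (5*5.9 - 2.45)
LR = 2.45 / 27.0500

0.0906


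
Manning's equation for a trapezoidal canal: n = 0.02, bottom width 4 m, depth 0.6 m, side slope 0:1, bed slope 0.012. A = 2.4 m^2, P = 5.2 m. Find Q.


R = A/P = 2.4/5.2 = 0.461538
Q = (1/0.02) * 2.4 * 0.461538^(2/3) * 0.012^0.5

7.8507 m^3/s


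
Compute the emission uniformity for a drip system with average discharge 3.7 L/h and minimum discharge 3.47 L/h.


EU = (q_min/q_avg)*100 = (3.47/3.7)*100 = 93.7838%

93.7838 %


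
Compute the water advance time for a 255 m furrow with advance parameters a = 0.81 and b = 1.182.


t = (L/a)^(1/b)
t = (255/0.81)^(1/1.182)
t = 314.814815^(1/1.182)

129.8416 min


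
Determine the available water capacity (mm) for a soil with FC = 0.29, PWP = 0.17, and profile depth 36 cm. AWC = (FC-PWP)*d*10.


AWC = (FC - PWP) * d * 10
AWC = (0.29 - 0.17) * 36 * 10
AWC = 0.1200 * 36 * 10

43.2000 mm


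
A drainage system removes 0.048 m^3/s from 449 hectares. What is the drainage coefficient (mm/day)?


DC = Q * 86400 / (A * 10000) * 1000
DC = 0.048 * 86400 / (449 * 10000) * 1000
DC = 4147200.0000 / 4490000

0.9237 mm/day


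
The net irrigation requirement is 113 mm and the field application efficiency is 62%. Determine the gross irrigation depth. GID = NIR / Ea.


Ea = 62% = 0.62
GID = NIR / Ea = 113 / 0.62 = 182.2581 mm

182.2581 mm


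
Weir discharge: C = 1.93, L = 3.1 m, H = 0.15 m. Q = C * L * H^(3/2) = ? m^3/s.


Q = C * L * H^(3/2) = 1.93 * 3.1 * 0.15^1.5 = 1.93 * 3.1 * 0.058095

0.3476 m^3/s


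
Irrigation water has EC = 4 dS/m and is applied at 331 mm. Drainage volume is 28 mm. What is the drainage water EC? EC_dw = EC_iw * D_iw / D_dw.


EC_dw = EC_iw * D_iw / D_dw
EC_dw = 4 * 331 / 28
EC_dw = 1324 / 28

47.2857 dS/m


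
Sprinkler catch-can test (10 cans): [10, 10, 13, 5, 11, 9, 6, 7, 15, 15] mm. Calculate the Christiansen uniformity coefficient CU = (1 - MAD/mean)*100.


mean = 10.100000 mm
MAD = 2.720000 mm
CU = (1 - 2.720000/10.100000)*100

73.0693 %


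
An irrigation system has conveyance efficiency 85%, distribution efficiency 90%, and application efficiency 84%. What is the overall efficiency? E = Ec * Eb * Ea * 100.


Ec = 0.85, Eb = 0.9, Ea = 0.84
E = 0.85 * 0.9 * 0.84 * 100 = 64.2600%

64.2600 %


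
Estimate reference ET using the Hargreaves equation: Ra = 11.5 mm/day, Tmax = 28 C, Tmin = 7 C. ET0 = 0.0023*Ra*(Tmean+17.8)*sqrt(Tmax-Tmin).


Tmean = (Tmax + Tmin)/2 = (28 + 7)/2 = 17.5
ET0 = 0.0023 * 11.5 * (17.5 + 17.8) * sqrt(28 - 7)
ET0 = 0.0023 * 11.5 * 35.3 * 4.582576

4.2787 mm/day


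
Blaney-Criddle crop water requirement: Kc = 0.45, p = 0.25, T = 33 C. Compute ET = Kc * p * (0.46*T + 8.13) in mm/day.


ET = Kc * p * (0.46*T + 8.13)
ET = 0.45 * 0.25 * (0.46*33 + 8.13)
ET = 0.45 * 0.25 * 23.3100

2.6224 mm/day


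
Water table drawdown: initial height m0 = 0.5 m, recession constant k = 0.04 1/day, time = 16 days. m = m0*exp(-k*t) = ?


m = m0 * exp(-k*t)
m = 0.5 * exp(-0.04 * 16)
m = 0.5 * exp(-0.6400)

0.2636 m


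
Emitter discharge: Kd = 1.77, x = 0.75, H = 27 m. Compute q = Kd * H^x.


q = Kd * H^x = 1.77 * 27^0.75 = 1.77 * 11.844666

20.9651 L/h


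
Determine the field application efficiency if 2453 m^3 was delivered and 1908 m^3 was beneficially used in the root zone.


Ea = V_root / V_field * 100 = 1908 / 2453 * 100 = 77.7823%

77.7823 %


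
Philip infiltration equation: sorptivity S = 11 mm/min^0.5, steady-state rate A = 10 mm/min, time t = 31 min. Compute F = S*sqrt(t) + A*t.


F = S*sqrt(t) + A*t
F = 11*sqrt(31) + 10*31
F = 11*5.567764 + 310

371.2454 mm


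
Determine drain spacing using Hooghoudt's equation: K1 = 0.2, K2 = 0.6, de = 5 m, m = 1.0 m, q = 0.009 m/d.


S^2 = 8*K2*de*m/q + 4*K1*m^2/q
S^2 = 8*0.6*5*1.0/0.009 + 4*0.2*1.0^2/0.009
S = sqrt(2755.5556)

52.4934 m


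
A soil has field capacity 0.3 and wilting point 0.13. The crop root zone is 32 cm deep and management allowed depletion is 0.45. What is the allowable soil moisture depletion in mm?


SMD = (FC - PWP) * d * MAD * 10
SMD = (0.3 - 0.13) * 32 * 0.45 * 10
SMD = 0.1700 * 32 * 0.45 * 10

24.4800 mm


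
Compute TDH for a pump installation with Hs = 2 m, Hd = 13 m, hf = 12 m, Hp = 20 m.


TDH = Hs + Hd + hf + Hp = 2 + 13 + 12 + 20 = 47

47 m


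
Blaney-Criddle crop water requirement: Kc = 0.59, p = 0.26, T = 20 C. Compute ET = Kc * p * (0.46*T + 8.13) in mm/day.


ET = Kc * p * (0.46*T + 8.13)
ET = 0.59 * 0.26 * (0.46*20 + 8.13)
ET = 0.59 * 0.26 * 17.3300

2.6584 mm/day


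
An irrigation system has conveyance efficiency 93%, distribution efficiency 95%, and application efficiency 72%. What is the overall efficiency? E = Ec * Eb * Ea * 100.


Ec = 0.93, Eb = 0.95, Ea = 0.72
E = 0.93 * 0.95 * 0.72 * 100 = 63.6120%

63.6120 %


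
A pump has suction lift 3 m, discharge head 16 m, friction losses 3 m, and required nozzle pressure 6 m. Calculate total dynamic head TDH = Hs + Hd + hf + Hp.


TDH = Hs + Hd + hf + Hp = 3 + 16 + 3 + 6 = 28

28 m


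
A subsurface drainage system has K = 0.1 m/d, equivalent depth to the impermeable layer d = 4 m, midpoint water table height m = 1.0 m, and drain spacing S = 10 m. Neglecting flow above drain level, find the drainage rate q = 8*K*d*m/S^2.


q = 8*K*d*m/S^2
q = 8*0.1*4*1.0/10^2
q = 3.2000 / 100

0.0320 m/d


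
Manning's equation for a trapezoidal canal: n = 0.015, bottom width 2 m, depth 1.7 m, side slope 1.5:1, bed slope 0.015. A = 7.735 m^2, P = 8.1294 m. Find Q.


R = A/P = 7.735/8.1294 = 0.951485
Q = (1/0.015) * 7.735 * 0.951485^(2/3) * 0.015^0.5

61.0965 m^3/s


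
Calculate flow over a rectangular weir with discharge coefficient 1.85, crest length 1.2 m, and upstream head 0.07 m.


Q = C * L * H^(3/2) = 1.85 * 1.2 * 0.07^1.5 = 1.85 * 1.2 * 0.018520

0.0411 m^3/s


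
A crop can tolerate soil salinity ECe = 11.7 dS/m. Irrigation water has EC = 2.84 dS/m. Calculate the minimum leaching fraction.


LR = ECiw / (5*ECe - ECiw)
LR = 2.84 / (5*11.7 - 2.84)
LR = 2.84 / 55.6600

0.0510


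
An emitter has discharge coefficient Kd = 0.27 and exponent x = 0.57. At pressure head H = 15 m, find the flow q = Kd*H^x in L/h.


q = Kd * H^x = 0.27 * 15^0.57 = 0.27 * 4.681360

1.2640 L/h


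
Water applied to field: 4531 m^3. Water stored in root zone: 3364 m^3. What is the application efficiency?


Ea = V_root / V_field * 100 = 3364 / 4531 * 100 = 74.2441%

74.2441 %


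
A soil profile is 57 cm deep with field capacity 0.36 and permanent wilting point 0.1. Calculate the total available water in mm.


AWC = (FC - PWP) * d * 10
AWC = (0.36 - 0.1) * 57 * 10
AWC = 0.2600 * 57 * 10

148.2000 mm


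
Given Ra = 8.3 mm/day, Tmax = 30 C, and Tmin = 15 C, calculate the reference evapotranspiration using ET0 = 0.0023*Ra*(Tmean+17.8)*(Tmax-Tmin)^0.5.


Tmean = (Tmax + Tmin)/2 = (30 + 15)/2 = 22.5
ET0 = 0.0023 * 8.3 * (22.5 + 17.8) * sqrt(30 - 15)
ET0 = 0.0023 * 8.3 * 40.3 * 3.872983

2.9796 mm/day


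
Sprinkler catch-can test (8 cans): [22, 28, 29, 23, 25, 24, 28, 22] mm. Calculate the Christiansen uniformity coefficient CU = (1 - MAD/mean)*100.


mean = 25.125000 mm
MAD = 2.406250 mm
CU = (1 - 2.406250/25.125000)*100

90.4229 %


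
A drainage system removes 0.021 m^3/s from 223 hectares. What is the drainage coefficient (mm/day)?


DC = Q * 86400 / (A * 10000) * 1000
DC = 0.021 * 86400 / (223 * 10000) * 1000
DC = 1814400.0000 / 2230000

0.8136 mm/day


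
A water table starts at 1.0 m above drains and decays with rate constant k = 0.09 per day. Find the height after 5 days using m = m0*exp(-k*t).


m = m0 * exp(-k*t)
m = 1.0 * exp(-0.09 * 5)
m = 1.0 * exp(-0.4500)

0.6376 m


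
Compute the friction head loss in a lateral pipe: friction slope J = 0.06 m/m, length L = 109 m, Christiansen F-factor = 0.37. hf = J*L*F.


hf = J * L * F = 0.06 * 109 * 0.37 = 2.4198 m

2.4198 m


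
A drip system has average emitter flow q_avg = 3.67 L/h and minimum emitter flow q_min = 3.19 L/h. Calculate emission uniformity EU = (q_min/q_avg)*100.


EU = (q_min/q_avg)*100 = (3.19/3.67)*100 = 86.9210%

86.9210 %


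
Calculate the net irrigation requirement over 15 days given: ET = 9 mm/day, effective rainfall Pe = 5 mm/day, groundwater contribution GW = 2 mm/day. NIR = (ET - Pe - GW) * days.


Daily deficit = ET - Pe - GW = 9 - 5 - 2 = 2 mm/day
NIR = 2 * 15 = 30 mm

30.0000 mm


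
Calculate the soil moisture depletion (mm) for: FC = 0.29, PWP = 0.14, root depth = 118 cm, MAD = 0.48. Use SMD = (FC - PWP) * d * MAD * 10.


SMD = (FC - PWP) * d * MAD * 10
SMD = (0.29 - 0.14) * 118 * 0.48 * 10
SMD = 0.1500 * 118 * 0.48 * 10

84.9600 mm


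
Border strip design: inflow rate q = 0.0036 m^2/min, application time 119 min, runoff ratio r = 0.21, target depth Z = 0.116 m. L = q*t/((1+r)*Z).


L = q*t/((1+r)*Z)
L = 0.0036*119/((1+0.21)*0.116)
L = 0.4284/0.14036

3.0522 m


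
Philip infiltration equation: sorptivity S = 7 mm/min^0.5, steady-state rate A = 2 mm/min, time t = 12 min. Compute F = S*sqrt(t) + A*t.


F = S*sqrt(t) + A*t
F = 7*sqrt(12) + 2*12
F = 7*3.464102 + 24

48.2487 mm


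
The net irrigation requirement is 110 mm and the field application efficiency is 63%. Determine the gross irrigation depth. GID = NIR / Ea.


Ea = 63% = 0.63
GID = NIR / Ea = 110 / 0.63 = 174.6032 mm

174.6032 mm


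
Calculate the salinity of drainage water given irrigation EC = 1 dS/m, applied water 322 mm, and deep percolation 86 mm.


EC_dw = EC_iw * D_iw / D_dw
EC_dw = 1 * 322 / 86
EC_dw = 322 / 86

3.7442 dS/m


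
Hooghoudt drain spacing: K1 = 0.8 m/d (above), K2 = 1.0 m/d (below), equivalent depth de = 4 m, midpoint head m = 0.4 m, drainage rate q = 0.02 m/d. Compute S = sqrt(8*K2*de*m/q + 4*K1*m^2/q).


S^2 = 8*K2*de*m/q + 4*K1*m^2/q
S^2 = 8*1.0*4*0.4/0.02 + 4*0.8*0.4^2/0.02
S = sqrt(665.6000)

25.7992 m


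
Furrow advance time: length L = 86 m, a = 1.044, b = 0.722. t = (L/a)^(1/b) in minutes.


t = (L/a)^(1/b)
t = (86/1.044)^(1/0.722)
t = 82.375479^(1/0.722)

450.2563 min


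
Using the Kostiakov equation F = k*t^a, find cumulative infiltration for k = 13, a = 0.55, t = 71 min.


F = k * t^a = 13 * 71^0.55
F = 13 * 10.427786

135.5612 mm


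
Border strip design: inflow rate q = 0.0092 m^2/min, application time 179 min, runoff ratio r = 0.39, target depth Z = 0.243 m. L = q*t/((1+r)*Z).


L = q*t/((1+r)*Z)
L = 0.0092*179/((1+0.39)*0.243)
L = 1.6468/0.33777

4.8755 m


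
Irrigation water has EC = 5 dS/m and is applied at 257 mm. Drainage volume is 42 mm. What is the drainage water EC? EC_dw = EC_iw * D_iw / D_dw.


EC_dw = EC_iw * D_iw / D_dw
EC_dw = 5 * 257 / 42
EC_dw = 1285 / 42

30.5952 dS/m


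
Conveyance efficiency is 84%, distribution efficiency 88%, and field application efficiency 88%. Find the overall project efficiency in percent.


Ec = 0.84, Eb = 0.88, Ea = 0.88
E = 0.84 * 0.88 * 0.88 * 100 = 65.0496%

65.0496 %


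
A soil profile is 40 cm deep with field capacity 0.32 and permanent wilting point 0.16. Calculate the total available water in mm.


AWC = (FC - PWP) * d * 10
AWC = (0.32 - 0.16) * 40 * 10
AWC = 0.1600 * 40 * 10

64.0000 mm


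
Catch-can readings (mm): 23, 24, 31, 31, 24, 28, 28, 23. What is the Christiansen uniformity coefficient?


mean = 26.500000 mm
MAD = 3.000000 mm
CU = (1 - 3.000000/26.500000)*100

88.6792 %


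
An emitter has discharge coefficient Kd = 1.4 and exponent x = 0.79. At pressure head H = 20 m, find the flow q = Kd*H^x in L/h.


q = Kd * H^x = 1.4 * 20^0.79 = 1.4 * 10.661387

14.9259 L/h


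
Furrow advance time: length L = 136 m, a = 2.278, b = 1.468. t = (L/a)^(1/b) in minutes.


t = (L/a)^(1/b)
t = (136/2.278)^(1/1.468)
t = 59.701493^(1/1.468)

16.2106 min


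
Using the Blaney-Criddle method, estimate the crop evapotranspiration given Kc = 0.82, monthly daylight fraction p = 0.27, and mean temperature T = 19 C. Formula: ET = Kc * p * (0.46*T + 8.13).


ET = Kc * p * (0.46*T + 8.13)
ET = 0.82 * 0.27 * (0.46*19 + 8.13)
ET = 0.82 * 0.27 * 16.8700

3.7350 mm/day


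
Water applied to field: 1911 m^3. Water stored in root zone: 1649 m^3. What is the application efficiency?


Ea = V_root / V_field * 100 = 1649 / 1911 * 100 = 86.2899%

86.2899 %


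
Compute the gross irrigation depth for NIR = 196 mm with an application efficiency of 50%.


Ea = 50% = 0.5
GID = NIR / Ea = 196 / 0.5 = 392.0000 mm

392.0000 mm


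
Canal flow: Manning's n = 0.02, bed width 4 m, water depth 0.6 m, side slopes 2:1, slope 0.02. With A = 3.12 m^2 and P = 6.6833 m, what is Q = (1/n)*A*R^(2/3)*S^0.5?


R = A/P = 3.12/6.6833 = 0.466835
Q = (1/0.02) * 3.12 * 0.466835^(2/3) * 0.02^0.5

13.2764 m^3/s


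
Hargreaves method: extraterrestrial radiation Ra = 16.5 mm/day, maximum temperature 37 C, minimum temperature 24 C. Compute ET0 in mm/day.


Tmean = (Tmax + Tmin)/2 = (37 + 24)/2 = 30.5
ET0 = 0.0023 * 16.5 * (30.5 + 17.8) * sqrt(37 - 24)
ET0 = 0.0023 * 16.5 * 48.3 * 3.605551

6.6089 mm/day


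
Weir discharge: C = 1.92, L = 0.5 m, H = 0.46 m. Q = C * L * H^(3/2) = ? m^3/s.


Q = C * L * H^(3/2) = 1.92 * 0.5 * 0.46^1.5 = 1.92 * 0.5 * 0.311987

0.2995 m^3/s


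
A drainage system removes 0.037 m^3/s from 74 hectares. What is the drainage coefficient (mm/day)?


DC = Q * 86400 / (A * 10000) * 1000
DC = 0.037 * 86400 / (74 * 10000) * 1000
DC = 3196800.0000 / 740000

4.3200 mm/day


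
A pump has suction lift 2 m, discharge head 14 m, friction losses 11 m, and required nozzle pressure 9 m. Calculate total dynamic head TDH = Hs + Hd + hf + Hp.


TDH = Hs + Hd + hf + Hp = 2 + 14 + 11 + 9 = 36

36 m


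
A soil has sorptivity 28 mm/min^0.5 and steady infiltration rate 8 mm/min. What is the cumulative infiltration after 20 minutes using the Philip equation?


F = S*sqrt(t) + A*t
F = 28*sqrt(20) + 8*20
F = 28*4.472136 + 160

285.2198 mm


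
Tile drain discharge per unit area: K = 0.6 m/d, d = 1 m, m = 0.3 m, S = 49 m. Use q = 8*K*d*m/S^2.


q = 8*K*d*m/S^2
q = 8*0.6*1*0.3/49^2
q = 1.4400 / 2401

5.9975e-04 m/d


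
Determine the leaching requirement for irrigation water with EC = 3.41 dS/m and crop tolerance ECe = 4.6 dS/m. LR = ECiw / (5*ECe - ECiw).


LR = ECiw / (5*ECe - ECiw)
LR = 3.41 / (5*4.6 - 3.41)
LR = 3.41 / 19.5900

0.1741


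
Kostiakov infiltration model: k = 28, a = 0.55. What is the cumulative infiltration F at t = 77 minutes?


F = k * t^a = 28 * 77^0.55
F = 28 * 10.903600

305.3008 mm


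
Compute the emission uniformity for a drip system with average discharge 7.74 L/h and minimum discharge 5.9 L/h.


EU = (q_min/q_avg)*100 = (5.9/7.74)*100 = 76.2274%

76.2274 %


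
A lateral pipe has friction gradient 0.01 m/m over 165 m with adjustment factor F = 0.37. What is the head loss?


hf = J * L * F = 0.01 * 165 * 0.37 = 0.6105 m

0.6105 m


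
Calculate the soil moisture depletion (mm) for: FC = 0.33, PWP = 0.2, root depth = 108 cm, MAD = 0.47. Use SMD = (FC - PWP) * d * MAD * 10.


SMD = (FC - PWP) * d * MAD * 10
SMD = (0.33 - 0.2) * 108 * 0.47 * 10
SMD = 0.1300 * 108 * 0.47 * 10

65.9880 mm


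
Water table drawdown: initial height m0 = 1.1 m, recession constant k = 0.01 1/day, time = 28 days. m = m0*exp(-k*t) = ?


m = m0 * exp(-k*t)
m = 1.1 * exp(-0.01 * 28)
m = 1.1 * exp(-0.2800)

0.8314 m


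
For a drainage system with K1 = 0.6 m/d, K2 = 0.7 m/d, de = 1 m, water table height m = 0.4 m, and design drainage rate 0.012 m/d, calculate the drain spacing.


S^2 = 8*K2*de*m/q + 4*K1*m^2/q
S^2 = 8*0.7*1*0.4/0.012 + 4*0.6*0.4^2/0.012
S = sqrt(218.6667)

14.7874 m


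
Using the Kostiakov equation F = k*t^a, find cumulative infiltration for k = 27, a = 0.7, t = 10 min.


F = k * t^a = 27 * 10^0.7
F = 27 * 5.011872

135.3205 mm


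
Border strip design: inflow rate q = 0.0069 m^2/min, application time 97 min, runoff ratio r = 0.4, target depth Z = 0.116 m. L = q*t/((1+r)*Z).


L = q*t/((1+r)*Z)
L = 0.0069*97/((1+0.4)*0.116)
L = 0.6693/0.1624

4.1213 m


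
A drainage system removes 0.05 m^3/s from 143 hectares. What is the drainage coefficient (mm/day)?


DC = Q * 86400 / (A * 10000) * 1000
DC = 0.05 * 86400 / (143 * 10000) * 1000
DC = 4320000.0000 / 1430000

3.0210 mm/day


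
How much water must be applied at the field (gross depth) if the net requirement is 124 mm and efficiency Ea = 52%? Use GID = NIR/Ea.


Ea = 52% = 0.52
GID = NIR / Ea = 124 / 0.52 = 238.4615 mm

238.4615 mm


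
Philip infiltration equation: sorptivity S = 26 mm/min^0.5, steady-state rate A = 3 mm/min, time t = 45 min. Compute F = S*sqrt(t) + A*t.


F = S*sqrt(t) + A*t
F = 26*sqrt(45) + 3*45
F = 26*6.708204 + 135

309.4133 mm


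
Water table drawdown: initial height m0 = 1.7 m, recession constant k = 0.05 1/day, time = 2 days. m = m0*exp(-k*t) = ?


m = m0 * exp(-k*t)
m = 1.7 * exp(-0.05 * 2)
m = 1.7 * exp(-0.1000)

1.5382 m


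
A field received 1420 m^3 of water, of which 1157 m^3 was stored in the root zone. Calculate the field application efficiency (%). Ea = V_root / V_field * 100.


Ea = V_root / V_field * 100 = 1157 / 1420 * 100 = 81.4789%

81.4789 %


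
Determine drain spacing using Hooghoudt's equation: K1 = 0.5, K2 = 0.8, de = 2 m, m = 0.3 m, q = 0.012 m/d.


S^2 = 8*K2*de*m/q + 4*K1*m^2/q
S^2 = 8*0.8*2*0.3/0.012 + 4*0.5*0.3^2/0.012
S = sqrt(335.0000)

18.3030 m


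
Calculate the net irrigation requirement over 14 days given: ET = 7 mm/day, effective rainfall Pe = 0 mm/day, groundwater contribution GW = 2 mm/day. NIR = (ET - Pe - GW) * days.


Daily deficit = ET - Pe - GW = 7 - 0 - 2 = 5 mm/day
NIR = 5 * 14 = 70 mm

70.0000 mm


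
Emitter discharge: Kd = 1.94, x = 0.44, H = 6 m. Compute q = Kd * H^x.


q = Kd * H^x = 1.94 * 6^0.44 = 1.94 * 2.199817

4.2676 L/h


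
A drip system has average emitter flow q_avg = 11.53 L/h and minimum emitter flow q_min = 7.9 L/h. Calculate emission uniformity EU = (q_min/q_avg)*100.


EU = (q_min/q_avg)*100 = (7.9/11.53)*100 = 68.5169%

68.5169 %


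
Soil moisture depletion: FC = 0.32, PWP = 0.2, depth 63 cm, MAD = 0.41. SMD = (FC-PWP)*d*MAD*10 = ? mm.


SMD = (FC - PWP) * d * MAD * 10
SMD = (0.32 - 0.2) * 63 * 0.41 * 10
SMD = 0.1200 * 63 * 0.41 * 10

30.9960 mm


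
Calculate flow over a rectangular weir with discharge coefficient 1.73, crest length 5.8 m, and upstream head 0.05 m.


Q = C * L * H^(3/2) = 1.73 * 5.8 * 0.05^1.5 = 1.73 * 5.8 * 0.011180

0.1122 m^3/s


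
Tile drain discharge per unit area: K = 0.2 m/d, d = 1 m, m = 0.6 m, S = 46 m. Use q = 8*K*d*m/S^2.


q = 8*K*d*m/S^2
q = 8*0.2*1*0.6/46^2
q = 0.9600 / 2116

4.5369e-04 m/d


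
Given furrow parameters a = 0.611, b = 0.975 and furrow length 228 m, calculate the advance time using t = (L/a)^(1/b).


t = (L/a)^(1/b)
t = (228/0.611)^(1/0.975)
t = 373.158756^(1/0.975)

434.3498 min


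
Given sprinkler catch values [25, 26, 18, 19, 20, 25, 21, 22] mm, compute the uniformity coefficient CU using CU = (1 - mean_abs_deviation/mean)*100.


mean = 22.000000 mm
MAD = 2.500000 mm
CU = (1 - 2.500000/22.000000)*100

88.6364 %


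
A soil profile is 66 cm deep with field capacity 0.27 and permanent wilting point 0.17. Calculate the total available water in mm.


AWC = (FC - PWP) * d * 10
AWC = (0.27 - 0.17) * 66 * 10
AWC = 0.1000 * 66 * 10

66.0000 mm


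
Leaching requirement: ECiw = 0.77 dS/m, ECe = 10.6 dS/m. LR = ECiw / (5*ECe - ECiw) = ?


LR = ECiw / (5*ECe - ECiw)
LR = 0.77 / (5*10.6 - 0.77)
LR = 0.77 / 52.2300

0.0147


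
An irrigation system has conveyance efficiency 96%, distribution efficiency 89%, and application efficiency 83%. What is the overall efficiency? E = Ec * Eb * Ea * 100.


Ec = 0.96, Eb = 0.89, Ea = 0.83
E = 0.96 * 0.89 * 0.83 * 100 = 70.9152%

70.9152 %


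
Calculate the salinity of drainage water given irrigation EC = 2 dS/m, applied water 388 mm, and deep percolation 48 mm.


EC_dw = EC_iw * D_iw / D_dw
EC_dw = 2 * 388 / 48
EC_dw = 776 / 48

16.1667 dS/m


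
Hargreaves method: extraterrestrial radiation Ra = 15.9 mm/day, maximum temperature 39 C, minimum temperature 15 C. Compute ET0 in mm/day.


Tmean = (Tmax + Tmin)/2 = (39 + 15)/2 = 27.0
ET0 = 0.0023 * 15.9 * (27.0 + 17.8) * sqrt(39 - 15)
ET0 = 0.0023 * 15.9 * 44.8 * 4.898979

8.0262 mm/day
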